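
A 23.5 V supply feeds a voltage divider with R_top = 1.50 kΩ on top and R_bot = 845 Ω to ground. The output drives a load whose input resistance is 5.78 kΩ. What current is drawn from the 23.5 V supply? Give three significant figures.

I ≈ 10.5 mA

R_bot‖R_L = 737.2 Ω, so the source sees R_top + R_bot‖R_L = 2237 Ω.
I = 23.5 V / 2237 Ω = 10.5 mA.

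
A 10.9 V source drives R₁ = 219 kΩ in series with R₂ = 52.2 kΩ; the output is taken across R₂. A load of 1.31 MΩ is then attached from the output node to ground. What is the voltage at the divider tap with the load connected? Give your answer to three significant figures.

V_out ≈ 2.03 V

The load sits in parallel with R₂: R₂‖R_L = (52.2 × 1310) / (52.2 + 1310) = 50.20 kΩ.
V_out = 10.9 × 50.20 / (219 + 50.20) = 10.9 × 50.20/269.2 = 2.03 V.
(Unloaded it would have been 2.10 V.)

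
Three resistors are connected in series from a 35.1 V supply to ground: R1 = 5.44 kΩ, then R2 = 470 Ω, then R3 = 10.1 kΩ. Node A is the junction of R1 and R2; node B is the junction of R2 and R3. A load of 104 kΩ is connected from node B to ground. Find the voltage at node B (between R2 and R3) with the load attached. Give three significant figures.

At node B, R3 is in parallel with the load: R3‖R_L = 9206 Ω.
Below node A the resistance is R2 + (R3‖R_L) = 9676 Ω, so V_A = 35.1 × 9676/15120 = 22.47 V.
Then V_B = V_A × (R3‖R_L)/(R2 + R3‖R_L) = 22.47 × 9206/9676 = 21.4 V.

V ≈ 21.4 V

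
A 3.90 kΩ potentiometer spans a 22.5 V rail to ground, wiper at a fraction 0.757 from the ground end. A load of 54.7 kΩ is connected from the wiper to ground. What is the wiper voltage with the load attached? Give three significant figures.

V ≈ 16.8 V

The wiper splits the pot into (1−α)R = 947.7 Ω above and αR = 2952 Ω below.
Lower section ‖ load = 2801 Ω.
V_wiper = 22.5 × 2801/(947.7 + 2801) = 16.8 V.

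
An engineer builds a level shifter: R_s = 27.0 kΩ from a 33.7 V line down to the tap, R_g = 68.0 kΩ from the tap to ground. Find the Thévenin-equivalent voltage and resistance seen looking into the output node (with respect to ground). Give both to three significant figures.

V_th = 24.1 V, R_th = 19.3 kΩ

V_th is the open-circuit tap voltage: 33.7 × 68.0/(27.0 + 68.0) = 24.1 V.
With the supply zeroed, R_s and R_g appear in parallel from the tap: R_th = R_s‖R_g = (27.0 × 68.0)/95.00 = 19.3 kΩ.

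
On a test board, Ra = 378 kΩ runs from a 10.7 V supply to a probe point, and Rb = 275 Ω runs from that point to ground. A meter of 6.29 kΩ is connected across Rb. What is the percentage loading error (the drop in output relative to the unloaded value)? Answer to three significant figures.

4.19 %

The divider's output (Thévenin) resistance is Ra‖Rb = 274.8 Ω.
Fractional drop under load = R_th/(R_th + R_L) = 274.8 / (274.8 + 6290) = 0.04186.
So the output falls by 4.19 %.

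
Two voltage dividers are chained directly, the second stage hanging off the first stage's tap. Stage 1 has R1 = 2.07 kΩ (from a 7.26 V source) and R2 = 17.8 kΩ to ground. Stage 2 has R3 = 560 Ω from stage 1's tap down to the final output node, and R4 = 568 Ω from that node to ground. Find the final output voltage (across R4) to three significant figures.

V_out ≈ 1.24 V

Stage 2 presents R3+R4 = 1128 Ω as a load on stage 1's tap.
Stage 1's lower leg becomes R2‖(R3+R4) = 1061 Ω, so V_mid = 7.26 × 1061/3131 = 2.460 V.
Stage 2 is itself unloaded: V_out = V_mid × R4/(R3+R4) = 2.460 × 568/1128 = 1.24 V.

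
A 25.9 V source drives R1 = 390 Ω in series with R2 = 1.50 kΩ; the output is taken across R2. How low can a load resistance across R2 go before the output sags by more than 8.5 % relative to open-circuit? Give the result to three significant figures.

R_L(min) ≈ 3.33 kΩ

Output resistance R_th = R1‖R2 = (390 × 1500)/1890 = 309.5 Ω.
The fractional drop is R_th/(R_th + R_L); requiring this ≤ 0.0850 gives R_L ≥ R_th(1/0.0850 − 1) = 309.5 × 10.76 = 3.33 kΩ.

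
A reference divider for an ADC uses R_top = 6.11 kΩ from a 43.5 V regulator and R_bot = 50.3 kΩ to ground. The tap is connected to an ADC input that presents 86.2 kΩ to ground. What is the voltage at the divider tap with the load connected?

The load sits in parallel with R_bot: R_bot‖R_L = (50.3 × 86.2) / (50.3 + 86.2) = 31.76 kΩ.
V_out = 43.5 × 31.76 / (6.11 + 31.76) = 43.5 × 31.76/37.87 = 36.5 V.

V_out ≈ 36.5 V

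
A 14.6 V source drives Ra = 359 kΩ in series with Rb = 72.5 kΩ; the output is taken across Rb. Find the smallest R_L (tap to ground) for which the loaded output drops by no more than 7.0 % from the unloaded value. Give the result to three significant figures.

Output resistance R_th = Ra‖Rb = (359 × 72.5)/431.5 = 60.32 kΩ.
The fractional drop is R_th/(R_th + R_L); requiring this ≤ 0.0700 gives R_L ≥ R_th(1/0.0700 − 1) = 60.32 × 13.29 = 801 kΩ.

R_L(min) ≈ 801 kΩ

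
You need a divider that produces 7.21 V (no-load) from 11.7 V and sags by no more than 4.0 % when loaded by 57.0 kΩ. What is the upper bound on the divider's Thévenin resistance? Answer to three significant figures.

R_th ≤ 2.38 kΩ

Loading drop = R_th/(R_th + R_L) ≤ 0.0400, so R_th ≤ R_L · ε/(1−ε) = 57.0 kΩ × 0.0400/0.9600 = 2.38 kΩ.
(Any R1, R2 with R2/(R1+R2) = 0.616 and R1‖R2 ≤ 2.38 kΩ will meet the spec.)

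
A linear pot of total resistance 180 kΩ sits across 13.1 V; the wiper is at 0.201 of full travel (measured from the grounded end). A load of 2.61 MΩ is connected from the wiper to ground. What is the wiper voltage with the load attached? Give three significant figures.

V ≈ 2.60 V

The wiper splits the pot into (1−α)R = 143.8 kΩ above and αR = 36.18 kΩ below.
Lower section ‖ load = 35.69 kΩ.
V_wiper = 13.1 × 35.69/(143.8 + 35.69) = 2.60 V.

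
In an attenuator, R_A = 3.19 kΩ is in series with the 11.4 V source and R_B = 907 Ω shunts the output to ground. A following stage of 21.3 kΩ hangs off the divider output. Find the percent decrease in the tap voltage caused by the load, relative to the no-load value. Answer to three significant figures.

The divider's output (Thévenin) resistance is R_A‖R_B = 706.2 Ω.
Fractional drop under load = R_th/(R_th + R_L) = 706.2 / (706.2 + 21300) = 0.03209.
So the output falls by 3.21 %.

3.21 %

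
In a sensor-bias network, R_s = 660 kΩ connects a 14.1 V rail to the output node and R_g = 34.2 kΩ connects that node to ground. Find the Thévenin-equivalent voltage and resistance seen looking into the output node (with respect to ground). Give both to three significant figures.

V_th is the open-circuit tap voltage: 14.1 × 34.2/(660 + 34.2) = 0.695 V.
With the supply zeroed, R_s and R_g appear in parallel from the tap: R_th = R_s‖R_g = (660 × 34.2)/694.2 = 32.5 kΩ.

V_th = 0.695 V, R_th = 32.5 kΩ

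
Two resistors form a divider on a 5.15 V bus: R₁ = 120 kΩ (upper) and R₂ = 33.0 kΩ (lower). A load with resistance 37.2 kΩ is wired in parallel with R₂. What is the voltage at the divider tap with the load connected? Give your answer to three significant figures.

The load sits in parallel with R₂: R₂‖R_L = (33.0 × 37.2) / (33.0 + 37.2) = 17.49 kΩ.
V_out = 5.15 × 17.49 / (120 + 17.49) = 5.15 × 17.49/137.5 = 0.655 V.

V_out ≈ 0.655 V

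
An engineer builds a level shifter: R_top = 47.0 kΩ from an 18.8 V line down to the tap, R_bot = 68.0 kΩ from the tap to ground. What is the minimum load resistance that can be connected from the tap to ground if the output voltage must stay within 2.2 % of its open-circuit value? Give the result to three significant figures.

Output resistance R_th = R_top‖R_bot = (47.0 × 68.0)/115.0 = 27.79 kΩ.
The fractional drop is R_th/(R_th + R_L); requiring this ≤ 0.0220 gives R_L ≥ R_th(1/0.0220 − 1) = 27.79 × 44.45 = 1.24 MΩ.

R_L(min) ≈ 1.24 MΩ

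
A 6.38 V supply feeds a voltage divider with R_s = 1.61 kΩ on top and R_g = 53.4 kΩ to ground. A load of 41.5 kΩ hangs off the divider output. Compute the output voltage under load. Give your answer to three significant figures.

V_out ≈ 5.97 V

The load sits in parallel with R_g: R_g‖R_L = (53.4 × 41.5) / (53.4 + 41.5) = 23.35 kΩ.
V_out = 6.38 × 23.35 / (1.61 + 23.35) = 6.38 × 23.35/24.96 = 5.97 V.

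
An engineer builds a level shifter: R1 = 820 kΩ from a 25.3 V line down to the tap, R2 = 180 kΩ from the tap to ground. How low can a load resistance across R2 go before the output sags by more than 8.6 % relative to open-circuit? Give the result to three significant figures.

Output resistance R_th = R1‖R2 = (820 × 180)/1000 = 147.6 kΩ.
The fractional drop is R_th/(R_th + R_L); requiring this ≤ 0.0860 gives R_L ≥ R_th(1/0.0860 − 1) = 147.6 × 10.63 = 1.57 MΩ.

R_L(min) ≈ 1.57 MΩ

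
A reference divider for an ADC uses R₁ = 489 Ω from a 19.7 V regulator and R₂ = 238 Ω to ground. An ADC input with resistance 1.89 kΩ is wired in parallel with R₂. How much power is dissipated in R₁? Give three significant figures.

Total resistance from the source is R₁ + (R₂‖R_L) = 700.4 Ω, so I = 19.7/700.4 Ω = 28.13 mA.
P = I²·R₁ = (28.13 mA)² × 489 Ω = 387 mW.

P ≈ 387 mW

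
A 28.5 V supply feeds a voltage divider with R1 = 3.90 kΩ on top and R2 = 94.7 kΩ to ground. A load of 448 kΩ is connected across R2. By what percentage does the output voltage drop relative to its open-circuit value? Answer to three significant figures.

0.829 %

The divider's output (Thévenin) resistance is R1‖R2 = 3.746 kΩ.
Fractional drop under load = R_th/(R_th + R_L) = 3.746 / (3.746 + 448) = 0.008292.
So the output falls by 0.829 %.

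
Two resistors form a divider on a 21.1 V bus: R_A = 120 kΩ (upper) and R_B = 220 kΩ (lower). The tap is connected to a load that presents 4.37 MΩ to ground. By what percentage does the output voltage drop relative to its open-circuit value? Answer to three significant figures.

The divider's output (Thévenin) resistance is R_A‖R_B = 77.65 kΩ.
Fractional drop under load = R_th/(R_th + R_L) = 77.65 / (77.65 + 4370) = 0.01746.
So the output falls by 1.75 %.

1.75 %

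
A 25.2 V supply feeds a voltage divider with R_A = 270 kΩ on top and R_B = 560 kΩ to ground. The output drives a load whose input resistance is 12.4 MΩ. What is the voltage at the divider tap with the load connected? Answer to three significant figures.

V_out ≈ 16.8 V

The load sits in parallel with R_B: R_B‖R_L = (560 × 12400) / (560 + 12400) = 535.8 kΩ.
V_out = 25.2 × 535.8 / (270 + 535.8) = 25.2 × 535.8/805.8 = 16.8 V.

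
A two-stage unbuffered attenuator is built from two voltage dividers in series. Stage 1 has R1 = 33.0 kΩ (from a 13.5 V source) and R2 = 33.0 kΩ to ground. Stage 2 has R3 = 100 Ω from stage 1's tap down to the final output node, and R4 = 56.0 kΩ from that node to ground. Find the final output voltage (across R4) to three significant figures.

V_out ≈ 5.21 V

Stage 2 presents R3+R4 = 56100 Ω as a load on stage 1's tap.
Stage 1's lower leg becomes R2‖(R3+R4) = 20780 Ω, so V_mid = 13.5 × 20780/53780 = 5.216 V.
Stage 2 is itself unloaded: V_out = V_mid × R4/(R3+R4) = 5.216 × 56000/56100 = 5.21 V.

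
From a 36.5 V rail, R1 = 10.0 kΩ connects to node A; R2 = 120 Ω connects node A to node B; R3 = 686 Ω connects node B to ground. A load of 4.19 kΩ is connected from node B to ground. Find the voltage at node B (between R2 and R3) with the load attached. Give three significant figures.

V ≈ 2.01 V

At node B, R3 is in parallel with the load: R3‖R_L = 589.5 Ω.
Below node A the resistance is R2 + (R3‖R_L) = 709.5 Ω, so V_A = 36.5 × 709.5/10710 = 2.418 V.
Then V_B = V_A × (R3‖R_L)/(R2 + R3‖R_L) = 2.418 × 589.5/709.5 = 2.01 V.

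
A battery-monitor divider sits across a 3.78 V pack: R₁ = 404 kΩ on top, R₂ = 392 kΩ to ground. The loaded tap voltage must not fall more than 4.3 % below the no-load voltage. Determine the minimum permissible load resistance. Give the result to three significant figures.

Output resistance R_th = R₁‖R₂ = (404 × 392)/796.0 = 199.0 kΩ.
The fractional drop is R_th/(R_th + R_L); requiring this ≤ 0.0430 gives R_L ≥ R_th(1/0.0430 − 1) = 199.0 × 22.26 = 4.43 MΩ.

R_L(min) ≈ 4.43 MΩ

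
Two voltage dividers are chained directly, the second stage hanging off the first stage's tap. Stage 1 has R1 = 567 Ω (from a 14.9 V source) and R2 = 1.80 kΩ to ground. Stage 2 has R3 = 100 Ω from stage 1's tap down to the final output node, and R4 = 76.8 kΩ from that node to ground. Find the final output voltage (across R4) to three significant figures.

Stage 2 presents R3+R4 = 76900 Ω as a load on stage 1's tap.
Stage 1's lower leg becomes R2‖(R3+R4) = 1759 Ω, so V_mid = 14.9 × 1759/2326 = 11.27 V.
Stage 2 is itself unloaded: V_out = V_mid × R4/(R3+R4) = 11.27 × 76800/76900 = 11.3 V.

V_out ≈ 11.3 V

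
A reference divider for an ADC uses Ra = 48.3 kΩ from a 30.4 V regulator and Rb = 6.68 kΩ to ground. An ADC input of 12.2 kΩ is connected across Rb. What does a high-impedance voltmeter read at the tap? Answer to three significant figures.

V_out ≈ 2.49 V

The load sits in parallel with Rb: Rb‖R_L = (6.68 × 12.2) / (6.68 + 12.2) = 4.317 kΩ.
V_out = 30.4 × 4.317 / (48.3 + 4.317) = 30.4 × 4.317/52.62 = 2.49 V.
(Unloaded it would have been 3.69 V.)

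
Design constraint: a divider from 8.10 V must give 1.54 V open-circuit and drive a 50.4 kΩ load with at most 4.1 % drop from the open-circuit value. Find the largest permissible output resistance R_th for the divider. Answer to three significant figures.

Loading drop = R_th/(R_th + R_L) ≤ 0.0410, so R_th ≤ R_L · ε/(1−ε) = 50.4 kΩ × 0.0410/0.9590 = 2.15 kΩ.

R_th ≤ 2.15 kΩ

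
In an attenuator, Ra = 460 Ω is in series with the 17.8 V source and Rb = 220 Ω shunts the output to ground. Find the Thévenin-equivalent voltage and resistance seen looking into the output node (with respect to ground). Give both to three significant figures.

V_th = 5.76 V, R_th = 149 Ω

V_th is the open-circuit tap voltage: 17.8 × 220/(460 + 220) = 5.76 V.
With the supply zeroed, Ra and Rb appear in parallel from the tap: R_th = Ra‖Rb = (460 × 220)/680.0 = 149 Ω.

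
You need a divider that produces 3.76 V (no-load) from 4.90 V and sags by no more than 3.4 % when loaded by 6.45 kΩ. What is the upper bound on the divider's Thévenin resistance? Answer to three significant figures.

R_th ≤ 227 Ω

Loading drop = R_th/(R_th + R_L) ≤ 0.0340, so R_th ≤ R_L · ε/(1−ε) = 6.45 kΩ × 0.0340/0.9660 = 227 Ω.
(Any R1, R2 with R2/(R1+R2) = 0.767 and R1‖R2 ≤ 227 Ω will meet the spec.)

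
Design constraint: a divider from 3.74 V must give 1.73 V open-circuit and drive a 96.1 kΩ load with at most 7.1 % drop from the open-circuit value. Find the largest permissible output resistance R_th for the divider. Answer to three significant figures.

Loading drop = R_th/(R_th + R_L) ≤ 0.0710, so R_th ≤ R_L · ε/(1−ε) = 96.1 kΩ × 0.0710/0.9290 = 7.34 kΩ.
(Any R1, R2 with R2/(R1+R2) = 0.463 and R1‖R2 ≤ 7.34 kΩ will meet the spec.)

R_th ≤ 7.34 kΩ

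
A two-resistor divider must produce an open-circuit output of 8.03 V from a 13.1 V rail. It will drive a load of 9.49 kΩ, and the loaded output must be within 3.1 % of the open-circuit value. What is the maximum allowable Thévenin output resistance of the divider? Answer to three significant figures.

Loading drop = R_th/(R_th + R_L) ≤ 0.0310, so R_th ≤ R_L · ε/(1−ε) = 9.49 kΩ × 0.0310/0.9690 = 304 Ω.

R_th ≤ 304 Ω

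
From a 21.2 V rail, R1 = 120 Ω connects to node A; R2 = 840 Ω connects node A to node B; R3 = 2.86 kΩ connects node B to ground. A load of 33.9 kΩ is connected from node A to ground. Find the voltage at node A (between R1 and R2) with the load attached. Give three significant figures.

Below node A the series string R2+R3 = 3700 Ω sits in parallel with the 33900 Ω load: 3336 Ω.
V_A = 21.2 × 3336/(120 + 3336) = 20.5 V.

V ≈ 20.5 V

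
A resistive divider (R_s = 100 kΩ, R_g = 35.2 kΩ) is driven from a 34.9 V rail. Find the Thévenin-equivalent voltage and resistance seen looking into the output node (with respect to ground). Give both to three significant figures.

V_th = 9.09 V, R_th = 26.0 kΩ

V_th is the open-circuit tap voltage: 34.9 × 35.2/(100 + 35.2) = 9.09 V.
With the supply zeroed, R_s and R_g appear in parallel from the tap: R_th = R_s‖R_g = (100 × 35.2)/135.2 = 26.0 kΩ.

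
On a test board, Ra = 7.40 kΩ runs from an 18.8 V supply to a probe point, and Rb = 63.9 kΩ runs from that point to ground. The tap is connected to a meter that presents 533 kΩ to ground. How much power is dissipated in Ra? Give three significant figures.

Total resistance from the source is Ra + (Rb‖R_L) = 64.46 kΩ, so I = 18.8/64.46 kΩ = 0.2917 mA.
P = I²·Ra = (0.2917 mA)² × 7.40 kΩ = 0.629 mW.

P ≈ 0.629 mW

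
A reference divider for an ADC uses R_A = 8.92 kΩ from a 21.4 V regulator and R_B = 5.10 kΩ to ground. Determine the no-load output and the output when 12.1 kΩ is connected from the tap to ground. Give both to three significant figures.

Open-circuit: V = 21.4 × 5.10/(8.92 + 5.10) = 7.78 V.
With the load, R_B becomes R_B‖R_L = 3.588 kΩ, so V = 21.4 × 3.588/12.51 = 6.14 V.

Unloaded: 7.78 V; loaded: 6.14 V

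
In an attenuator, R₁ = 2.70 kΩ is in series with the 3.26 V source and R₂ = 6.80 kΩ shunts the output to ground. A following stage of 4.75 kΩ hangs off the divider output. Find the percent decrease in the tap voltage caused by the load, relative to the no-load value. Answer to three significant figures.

Unloaded V = 3.26 × 6.80/9.500 = 2.333 V.
Loaded: R₂‖R_L = 2.797 kΩ, giving V = 3.26 × 2.797/5.497 = 1.659 V.
Drop = (2.333 − 1.659) / 2.333 = 28.9 %.

28.9 %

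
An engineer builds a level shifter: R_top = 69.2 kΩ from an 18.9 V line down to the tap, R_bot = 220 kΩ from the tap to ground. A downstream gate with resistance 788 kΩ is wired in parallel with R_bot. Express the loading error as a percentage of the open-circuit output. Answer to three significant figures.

6.26 %

The divider's output (Thévenin) resistance is R_top‖R_bot = 52.64 kΩ.
Fractional drop under load = R_th/(R_th + R_L) = 52.64 / (52.64 + 788) = 0.06262.
So the output falls by 6.26 %.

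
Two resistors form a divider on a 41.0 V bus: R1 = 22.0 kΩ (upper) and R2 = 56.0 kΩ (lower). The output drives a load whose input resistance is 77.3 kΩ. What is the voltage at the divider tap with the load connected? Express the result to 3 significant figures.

V_out ≈ 24.4 V

The load sits in parallel with R2: R2‖R_L = (56.0 × 77.3) / (56.0 + 77.3) = 32.47 kΩ.
V_out = 41.0 × 32.47 / (22.0 + 32.47) = 41.0 × 32.47/54.47 = 24.4 V.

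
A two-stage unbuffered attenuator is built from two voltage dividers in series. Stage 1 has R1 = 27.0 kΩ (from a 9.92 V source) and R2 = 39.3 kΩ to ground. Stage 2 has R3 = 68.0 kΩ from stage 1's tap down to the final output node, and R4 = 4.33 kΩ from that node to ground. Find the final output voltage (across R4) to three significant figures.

V_out ≈ 0.288 V

Stage 2 presents R3+R4 = 72.33 kΩ as a load on stage 1's tap.
Stage 1's lower leg becomes R2‖(R3+R4) = 25.46 kΩ, so V_mid = 9.92 × 25.46/52.46 = 4.815 V.
Stage 2 is itself unloaded: V_out = V_mid × R4/(R3+R4) = 4.815 × 4.33/72.33 = 0.288 V.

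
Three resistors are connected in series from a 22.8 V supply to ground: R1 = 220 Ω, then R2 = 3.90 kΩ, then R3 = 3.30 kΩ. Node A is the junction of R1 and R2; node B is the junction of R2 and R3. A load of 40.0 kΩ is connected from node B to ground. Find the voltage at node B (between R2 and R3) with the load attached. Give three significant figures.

V ≈ 9.70 V

At node B, R3 is in parallel with the load: R3‖R_L = 3048 Ω.
Below node A the resistance is R2 + (R3‖R_L) = 6948 Ω, so V_A = 22.8 × 6948/7168 = 22.10 V.
Then V_B = V_A × (R3‖R_L)/(R2 + R3‖R_L) = 22.10 × 3048/6948 = 9.70 V.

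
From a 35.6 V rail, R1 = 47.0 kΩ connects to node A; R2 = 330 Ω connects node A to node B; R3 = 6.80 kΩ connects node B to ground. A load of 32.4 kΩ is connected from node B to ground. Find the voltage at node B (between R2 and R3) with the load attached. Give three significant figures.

V ≈ 3.78 V

At node B, R3 is in parallel with the load: R3‖R_L = 5620 Ω.
Below node A the resistance is R2 + (R3‖R_L) = 5950 Ω, so V_A = 35.6 × 5950/52950 = 4.001 V.
Then V_B = V_A × (R3‖R_L)/(R2 + R3‖R_L) = 4.001 × 5620/5950 = 3.78 V.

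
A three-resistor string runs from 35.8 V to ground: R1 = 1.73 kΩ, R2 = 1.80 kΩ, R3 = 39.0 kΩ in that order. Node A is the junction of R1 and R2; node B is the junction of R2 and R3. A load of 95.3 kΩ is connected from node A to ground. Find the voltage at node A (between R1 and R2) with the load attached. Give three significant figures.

V ≈ 33.8 V

Below node A the series string R2+R3 = 40.80 kΩ sits in parallel with the 95.3 kΩ load: 28.57 kΩ.
V_A = 35.8 × 28.57/(1.73 + 28.57) = 33.8 V.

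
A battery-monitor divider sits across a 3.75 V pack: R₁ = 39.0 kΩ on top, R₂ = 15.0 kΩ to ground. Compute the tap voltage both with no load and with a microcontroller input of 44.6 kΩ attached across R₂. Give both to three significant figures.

Unloaded: 1.04 V; loaded: 0.838 V

Open-circuit: V = 3.75 × 15.0/(39.0 + 15.0) = 1.04 V.
With the load, R₂ becomes R₂‖R_L = 11.22 kΩ, so V = 3.75 × 11.22/50.22 = 0.838 V.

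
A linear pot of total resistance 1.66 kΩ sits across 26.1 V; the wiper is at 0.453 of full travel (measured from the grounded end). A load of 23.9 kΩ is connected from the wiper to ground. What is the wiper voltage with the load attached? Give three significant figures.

V ≈ 11.6 V

The wiper splits the pot into (1−α)R = 908.0 Ω above and αR = 752.0 Ω below.
Lower section ‖ load = 729.0 Ω.
V_wiper = 26.1 × 729.0/(908.0 + 729.0) = 11.6 V.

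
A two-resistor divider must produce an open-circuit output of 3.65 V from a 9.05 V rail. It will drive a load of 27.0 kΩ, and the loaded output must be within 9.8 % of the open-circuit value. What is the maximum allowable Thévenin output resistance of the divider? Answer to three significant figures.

R_th ≤ 2.93 kΩ

Loading drop = R_th/(R_th + R_L) ≤ 0.0980, so R_th ≤ R_L · ε/(1−ε) = 27.0 kΩ × 0.0980/0.9020 = 2.93 kΩ.
(Any R1, R2 with R2/(R1+R2) = 0.403 and R1‖R2 ≤ 2.93 kΩ will meet the spec.)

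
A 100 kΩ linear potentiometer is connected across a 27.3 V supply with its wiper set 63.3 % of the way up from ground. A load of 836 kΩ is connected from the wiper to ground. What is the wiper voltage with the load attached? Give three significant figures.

The wiper splits the pot into (1−α)R = 36.70 kΩ above and αR = 63.30 kΩ below.
Lower section ‖ load = 58.84 kΩ.
V_wiper = 27.3 × 58.84/(36.70 + 58.84) = 16.8 V.

V ≈ 16.8 V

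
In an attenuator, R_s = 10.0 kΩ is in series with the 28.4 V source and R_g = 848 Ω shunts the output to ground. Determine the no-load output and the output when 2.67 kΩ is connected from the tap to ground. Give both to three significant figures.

Open-circuit: V = 28.4 × 848/(10000 + 848) = 2.22 V.
With the load, R_g becomes R_g‖R_L = 643.6 Ω, so V = 28.4 × 643.6/10640 = 1.72 V.

Unloaded: 2.22 V; loaded: 1.72 V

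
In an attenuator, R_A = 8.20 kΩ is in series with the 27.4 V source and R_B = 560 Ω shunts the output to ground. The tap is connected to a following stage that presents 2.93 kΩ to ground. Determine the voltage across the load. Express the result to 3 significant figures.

The load sits in parallel with R_B: R_B‖R_L = (560 × 2930) / (560 + 2930) = 470.1 Ω.
V_out = 27.4 × 470.1 / (8200 + 470.1) = 27.4 × 470.1/8670 = 1.49 V.
(Unloaded it would have been 1.75 V.)

V_out ≈ 1.49 V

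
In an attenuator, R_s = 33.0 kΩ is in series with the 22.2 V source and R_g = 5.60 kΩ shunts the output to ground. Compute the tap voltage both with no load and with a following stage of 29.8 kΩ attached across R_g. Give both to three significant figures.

Open-circuit: V = 22.2 × 5.60/(33.0 + 5.60) = 3.22 V.
With the load, R_g becomes R_g‖R_L = 4.714 kΩ, so V = 22.2 × 4.714/37.71 = 2.77 V.

Unloaded: 3.22 V; loaded: 2.77 V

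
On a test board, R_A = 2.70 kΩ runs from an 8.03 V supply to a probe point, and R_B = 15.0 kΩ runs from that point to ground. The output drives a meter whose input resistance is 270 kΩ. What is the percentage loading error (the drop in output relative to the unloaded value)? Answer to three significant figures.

The divider's output (Thévenin) resistance is R_A‖R_B = 2.288 kΩ.
Fractional drop under load = R_th/(R_th + R_L) = 2.288 / (2.288 + 270) = 0.008403.
So the output falls by 0.840 %.

0.840 %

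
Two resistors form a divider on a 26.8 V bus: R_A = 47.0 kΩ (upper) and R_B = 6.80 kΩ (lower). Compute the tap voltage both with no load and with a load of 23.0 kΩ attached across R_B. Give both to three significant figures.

Unloaded: 3.39 V; loaded: 2.69 V

Open-circuit: V = 26.8 × 6.80/(47.0 + 6.80) = 3.39 V.
With the load, R_B becomes R_B‖R_L = 5.248 kΩ, so V = 26.8 × 5.248/52.25 = 2.69 V.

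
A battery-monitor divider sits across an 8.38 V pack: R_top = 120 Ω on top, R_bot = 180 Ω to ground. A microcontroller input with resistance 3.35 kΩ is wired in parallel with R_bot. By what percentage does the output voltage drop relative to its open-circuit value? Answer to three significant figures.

2.10 %

The divider's output (Thévenin) resistance is R_top‖R_bot = 72.00 Ω.
Fractional drop under load = R_th/(R_th + R_L) = 72.00 / (72.00 + 3350) = 0.02104.
So the output falls by 2.10 %.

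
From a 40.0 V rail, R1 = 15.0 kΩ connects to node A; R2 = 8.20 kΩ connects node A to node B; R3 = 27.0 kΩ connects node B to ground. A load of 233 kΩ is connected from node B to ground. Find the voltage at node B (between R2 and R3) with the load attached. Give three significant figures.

V ≈ 20.4 V

At node B, R3 is in parallel with the load: R3‖R_L = 24.20 kΩ.
Below node A the resistance is R2 + (R3‖R_L) = 32.40 kΩ, so V_A = 40.0 × 32.40/47.40 = 27.34 V.
Then V_B = V_A × (R3‖R_L)/(R2 + R3‖R_L) = 27.34 × 24.20/32.40 = 20.4 V.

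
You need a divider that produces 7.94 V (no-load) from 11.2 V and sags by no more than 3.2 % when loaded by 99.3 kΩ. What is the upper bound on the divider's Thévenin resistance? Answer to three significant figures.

Loading drop = R_th/(R_th + R_L) ≤ 0.0320, so R_th ≤ R_L · ε/(1−ε) = 99.3 kΩ × 0.0320/0.9680 = 3.28 kΩ.
(Any R1, R2 with R2/(R1+R2) = 0.709 and R1‖R2 ≤ 3.28 kΩ will meet the spec.)

R_th ≤ 3.28 kΩ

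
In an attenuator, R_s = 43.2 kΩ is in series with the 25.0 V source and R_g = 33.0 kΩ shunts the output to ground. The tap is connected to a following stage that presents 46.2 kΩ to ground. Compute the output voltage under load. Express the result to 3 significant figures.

The load sits in parallel with R_g: R_g‖R_L = (33.0 × 46.2) / (33.0 + 46.2) = 19.25 kΩ.
V_out = 25.0 × 19.25 / (43.2 + 19.25) = 25.0 × 19.25/62.45 = 7.71 V.

V_out ≈ 7.71 V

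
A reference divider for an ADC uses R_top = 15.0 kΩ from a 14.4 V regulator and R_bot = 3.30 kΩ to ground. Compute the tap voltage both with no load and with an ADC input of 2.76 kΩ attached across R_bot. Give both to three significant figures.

Unloaded: 2.60 V; loaded: 1.31 V

Open-circuit: V = 14.4 × 3.30/(15.0 + 3.30) = 2.60 V.
With the load, R_bot becomes R_bot‖R_L = 1.503 kΩ, so V = 14.4 × 1.503/16.50 = 1.31 V.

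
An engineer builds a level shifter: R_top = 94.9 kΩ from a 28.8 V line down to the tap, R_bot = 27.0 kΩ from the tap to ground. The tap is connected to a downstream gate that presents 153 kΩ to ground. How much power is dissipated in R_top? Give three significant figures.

Total resistance from the source is R_top + (R_bot‖R_L) = 117.8 kΩ, so I = 28.8/117.8 kΩ = 0.2444 mA.
P = I²·R_top = (0.2444 mA)² × 94.9 kΩ = 5.67 mW.

P ≈ 5.67 mW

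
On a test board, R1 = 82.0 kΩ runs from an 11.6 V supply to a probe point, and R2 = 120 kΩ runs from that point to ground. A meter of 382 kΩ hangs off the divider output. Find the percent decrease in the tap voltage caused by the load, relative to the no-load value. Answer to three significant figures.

The divider's output (Thévenin) resistance is R1‖R2 = 48.71 kΩ.
Fractional drop under load = R_th/(R_th + R_L) = 48.71 / (48.71 + 382) = 0.1131.
So the output falls by 11.3 %.

11.3 %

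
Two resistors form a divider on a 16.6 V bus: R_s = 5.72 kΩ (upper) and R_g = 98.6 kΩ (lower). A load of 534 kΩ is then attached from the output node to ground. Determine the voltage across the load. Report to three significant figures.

V_out ≈ 15.5 V

The load sits in parallel with R_g: R_g‖R_L = (98.6 × 534) / (98.6 + 534) = 83.23 kΩ.
V_out = 16.6 × 83.23 / (5.72 + 83.23) = 16.6 × 83.23/88.95 = 15.5 V.
(Unloaded it would have been 15.7 V.)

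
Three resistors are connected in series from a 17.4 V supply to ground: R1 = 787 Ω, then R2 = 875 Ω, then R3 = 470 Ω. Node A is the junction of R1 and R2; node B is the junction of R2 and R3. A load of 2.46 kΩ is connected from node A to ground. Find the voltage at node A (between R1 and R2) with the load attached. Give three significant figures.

V ≈ 9.13 V

Below node A the series string R2+R3 = 1345 Ω sits in parallel with the 2460 Ω load: 869.6 Ω.
V_A = 17.4 × 869.6/(787 + 869.6) = 9.13 V.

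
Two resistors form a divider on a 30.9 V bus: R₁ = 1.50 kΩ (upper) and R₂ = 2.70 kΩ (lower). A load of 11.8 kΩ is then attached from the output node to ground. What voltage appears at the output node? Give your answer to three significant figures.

The load sits in parallel with R₂: R₂‖R_L = (2.70 × 11.8) / (2.70 + 11.8) = 2.197 kΩ.
V_out = 30.9 × 2.197 / (1.50 + 2.197) = 30.9 × 2.197/3.697 = 18.4 V.
(Unloaded it would have been 19.9 V.)

V_out ≈ 18.4 V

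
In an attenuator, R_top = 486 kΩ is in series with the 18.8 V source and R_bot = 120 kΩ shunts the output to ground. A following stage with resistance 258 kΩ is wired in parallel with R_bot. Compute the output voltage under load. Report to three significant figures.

The load sits in parallel with R_bot: R_bot‖R_L = (120 × 258) / (120 + 258) = 81.90 kΩ.
V_out = 18.8 × 81.90 / (486 + 81.90) = 18.8 × 81.90/567.9 = 2.71 V.
(Unloaded it would have been 3.72 V.)

V_out ≈ 2.71 V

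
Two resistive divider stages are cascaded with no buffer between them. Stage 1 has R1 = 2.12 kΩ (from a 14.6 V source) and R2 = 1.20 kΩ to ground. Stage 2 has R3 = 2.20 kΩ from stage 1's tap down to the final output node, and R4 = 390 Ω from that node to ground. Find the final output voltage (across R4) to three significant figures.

V_out ≈ 0.613 V

Stage 2 presents R3+R4 = 2590 Ω as a load on stage 1's tap.
Stage 1's lower leg becomes R2‖(R3+R4) = 820.1 Ω, so V_mid = 14.6 × 820.1/2940 = 4.072 V.
Stage 2 is itself unloaded: V_out = V_mid × R4/(R3+R4) = 4.072 × 390/2590 = 0.613 V.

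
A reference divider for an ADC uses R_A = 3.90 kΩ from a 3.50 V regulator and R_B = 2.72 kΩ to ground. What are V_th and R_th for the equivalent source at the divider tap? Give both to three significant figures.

V_th is the open-circuit tap voltage: 3.50 × 2.72/(3.90 + 2.72) = 1.44 V.
With the supply zeroed, R_A and R_B appear in parallel from the tap: R_th = R_A‖R_B = (3.90 × 2.72)/6.620 = 1.60 kΩ.

V_th = 1.44 V, R_th = 1.60 kΩ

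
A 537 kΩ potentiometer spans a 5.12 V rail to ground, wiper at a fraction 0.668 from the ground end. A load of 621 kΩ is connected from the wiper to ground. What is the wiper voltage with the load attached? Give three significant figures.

The wiper splits the pot into (1−α)R = 178.3 kΩ above and αR = 358.7 kΩ below.
Lower section ‖ load = 227.4 kΩ.
V_wiper = 5.12 × 227.4/(178.3 + 227.4) = 2.87 V.

V ≈ 2.87 V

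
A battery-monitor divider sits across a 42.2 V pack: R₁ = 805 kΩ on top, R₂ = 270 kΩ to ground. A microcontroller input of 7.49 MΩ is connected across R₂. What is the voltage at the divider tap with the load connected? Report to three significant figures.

V_out ≈ 10.3 V

The load sits in parallel with R₂: R₂‖R_L = (270 × 7490) / (270 + 7490) = 260.6 kΩ.
V_out = 42.2 × 260.6 / (805 + 260.6) = 42.2 × 260.6/1066 = 10.3 V.
(Unloaded it would have been 10.6 V.)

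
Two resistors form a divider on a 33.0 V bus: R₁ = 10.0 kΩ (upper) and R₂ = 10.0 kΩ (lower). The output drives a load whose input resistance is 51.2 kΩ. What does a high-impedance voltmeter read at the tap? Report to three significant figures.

The load sits in parallel with R₂: R₂‖R_L = (10.0 × 51.2) / (10.0 + 51.2) = 8.366 kΩ.
V_out = 33.0 × 8.366 / (10.0 + 8.366) = 33.0 × 8.366/18.37 = 15.0 V.

V_out ≈ 15.0 V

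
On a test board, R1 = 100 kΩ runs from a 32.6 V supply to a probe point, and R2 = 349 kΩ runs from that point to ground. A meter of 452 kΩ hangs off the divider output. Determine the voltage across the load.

The load sits in parallel with R2: R2‖R_L = (349 × 452) / (349 + 452) = 196.9 kΩ.
V_out = 32.6 × 196.9 / (100 + 196.9) = 32.6 × 196.9/296.9 = 21.6 V.

V_out ≈ 21.6 V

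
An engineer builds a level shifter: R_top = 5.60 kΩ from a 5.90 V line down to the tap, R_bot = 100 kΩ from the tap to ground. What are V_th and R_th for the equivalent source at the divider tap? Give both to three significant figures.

V_th = 5.59 V, R_th = 5.30 kΩ

V_th is the open-circuit tap voltage: 5.90 × 100/(5.60 + 100) = 5.59 V.
With the supply zeroed, R_top and R_bot appear in parallel from the tap: R_th = R_top‖R_bot = (5.60 × 100)/105.6 = 5.30 kΩ.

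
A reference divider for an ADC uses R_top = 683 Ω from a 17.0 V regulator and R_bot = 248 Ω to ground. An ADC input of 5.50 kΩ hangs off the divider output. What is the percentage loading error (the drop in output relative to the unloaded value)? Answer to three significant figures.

The divider's output (Thévenin) resistance is R_top‖R_bot = 181.9 Ω.
Fractional drop under load = R_th/(R_th + R_L) = 181.9 / (181.9 + 5500) = 0.03202.
So the output falls by 3.20 %.

3.20 %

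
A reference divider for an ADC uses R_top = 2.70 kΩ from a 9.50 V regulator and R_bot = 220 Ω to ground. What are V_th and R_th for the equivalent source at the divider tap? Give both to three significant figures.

V_th = 0.716 V, R_th = 203 Ω

V_th is the open-circuit tap voltage: 9.50 × 220/(2700 + 220) = 0.716 V.
With the supply zeroed, R_top and R_bot appear in parallel from the tap: R_th = R_top‖R_bot = (2700 × 220)/2920 = 203 Ω.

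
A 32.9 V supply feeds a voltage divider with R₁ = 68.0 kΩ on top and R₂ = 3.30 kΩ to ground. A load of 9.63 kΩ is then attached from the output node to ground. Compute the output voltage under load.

The load sits in parallel with R₂: R₂‖R_L = (3.30 × 9.63) / (3.30 + 9.63) = 2.458 kΩ.
V_out = 32.9 × 2.458 / (68.0 + 2.458) = 32.9 × 2.458/70.46 = 1.15 V.
(Unloaded it would have been 1.52 V.)

V_out ≈ 1.15 V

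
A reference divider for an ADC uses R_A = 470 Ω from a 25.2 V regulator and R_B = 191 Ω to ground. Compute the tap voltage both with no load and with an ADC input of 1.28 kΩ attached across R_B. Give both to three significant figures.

Open-circuit: V = 25.2 × 191/(470 + 191) = 7.28 V.
With the load, R_B becomes R_B‖R_L = 166.2 Ω, so V = 25.2 × 166.2/636.2 = 6.58 V.

Unloaded: 7.28 V; loaded: 6.58 V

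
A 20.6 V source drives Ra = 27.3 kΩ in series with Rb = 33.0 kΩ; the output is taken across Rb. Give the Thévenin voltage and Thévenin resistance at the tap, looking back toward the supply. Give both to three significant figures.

V_th = 11.3 V, R_th = 14.9 kΩ

V_th is the open-circuit tap voltage: 20.6 × 33.0/(27.3 + 33.0) = 11.3 V.
With the supply zeroed, Ra and Rb appear in parallel from the tap: R_th = Ra‖Rb = (27.3 × 33.0)/60.30 = 14.9 kΩ.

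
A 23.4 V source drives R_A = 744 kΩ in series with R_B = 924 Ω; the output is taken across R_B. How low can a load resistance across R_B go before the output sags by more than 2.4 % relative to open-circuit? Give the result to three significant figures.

R_L(min) ≈ 37.5 kΩ

Output resistance R_th = R_A‖R_B = (744000 × 924)/744900 = 922.9 Ω.
The fractional drop is R_th/(R_th + R_L); requiring this ≤ 0.0240 gives R_L ≥ R_th(1/0.0240 − 1) = 922.9 × 40.67 = 37.5 kΩ.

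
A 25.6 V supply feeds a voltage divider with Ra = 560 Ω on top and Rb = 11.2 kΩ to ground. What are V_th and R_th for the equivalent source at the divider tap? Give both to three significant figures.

V_th is the open-circuit tap voltage: 25.6 × 11200/(560 + 11200) = 24.4 V.
With the supply zeroed, Ra and Rb appear in parallel from the tap: R_th = Ra‖Rb = (560 × 11200)/11760 = 533 Ω.

V_th = 24.4 V, R_th = 533 Ω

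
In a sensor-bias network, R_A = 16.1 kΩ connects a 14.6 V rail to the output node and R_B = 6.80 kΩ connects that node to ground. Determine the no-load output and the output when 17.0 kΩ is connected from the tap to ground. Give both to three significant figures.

Unloaded: 4.34 V; loaded: 3.38 V

Open-circuit: V = 14.6 × 6.80/(16.1 + 6.80) = 4.34 V.
With the load, R_B becomes R_B‖R_L = 4.857 kΩ, so V = 14.6 × 4.857/20.96 = 3.38 V.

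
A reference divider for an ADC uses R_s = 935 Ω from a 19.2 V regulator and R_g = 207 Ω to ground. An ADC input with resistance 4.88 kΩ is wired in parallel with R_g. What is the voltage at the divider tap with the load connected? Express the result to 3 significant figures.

V_out ≈ 3.36 V

The load sits in parallel with R_g: R_g‖R_L = (207 × 4880) / (207 + 4880) = 198.6 Ω.
V_out = 19.2 × 198.6 / (935 + 198.6) = 19.2 × 198.6/1134 = 3.36 V.
(Unloaded it would have been 3.48 V.)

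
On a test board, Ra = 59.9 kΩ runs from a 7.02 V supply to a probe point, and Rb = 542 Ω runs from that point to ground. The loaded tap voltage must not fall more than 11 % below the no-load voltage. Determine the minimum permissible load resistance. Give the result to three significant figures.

R_L(min) ≈ 4.35 kΩ

Output resistance R_th = Ra‖Rb = (59900 × 542)/60440 = 537.1 Ω.
The fractional drop is R_th/(R_th + R_L); requiring this ≤ 0.110 gives R_L ≥ R_th(1/0.110 − 1) = 537.1 × 8.091 = 4.35 kΩ.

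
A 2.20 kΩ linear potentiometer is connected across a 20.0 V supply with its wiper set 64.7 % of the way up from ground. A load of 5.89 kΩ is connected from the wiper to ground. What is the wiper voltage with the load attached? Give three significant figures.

V ≈ 11.9 V

The wiper splits the pot into (1−α)R = 776.6 Ω above and αR = 1423 Ω below.
Lower section ‖ load = 1146 Ω.
V_wiper = 20.0 × 1146/(776.6 + 1146) = 11.9 V.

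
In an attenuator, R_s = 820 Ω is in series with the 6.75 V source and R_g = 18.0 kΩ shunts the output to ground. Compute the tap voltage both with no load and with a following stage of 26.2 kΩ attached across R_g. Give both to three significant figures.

Unloaded: 6.46 V; loaded: 6.27 V

Open-circuit: V = 6.75 × 18000/(820 + 18000) = 6.46 V.
With the load, R_g becomes R_g‖R_L = 10670 Ω, so V = 6.75 × 10670/11490 = 6.27 V.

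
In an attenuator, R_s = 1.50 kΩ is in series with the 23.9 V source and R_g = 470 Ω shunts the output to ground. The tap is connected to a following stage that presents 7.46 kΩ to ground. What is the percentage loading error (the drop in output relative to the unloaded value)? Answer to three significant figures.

4.58 %

The divider's output (Thévenin) resistance is R_s‖R_g = 357.9 Ω.
Fractional drop under load = R_th/(R_th + R_L) = 357.9 / (357.9 + 7460) = 0.04578.
So the output falls by 4.58 %.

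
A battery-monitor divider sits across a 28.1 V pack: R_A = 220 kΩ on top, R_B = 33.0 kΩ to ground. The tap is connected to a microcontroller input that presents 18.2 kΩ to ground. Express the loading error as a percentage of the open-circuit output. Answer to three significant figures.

Unloaded V = 28.1 × 33.0/253.0 = 3.665 V.
Loaded: R_B‖R_L = 11.73 kΩ, giving V = 28.1 × 11.73/231.7 = 1.422 V.
Drop = (3.665 − 1.422) / 3.665 = 61.2 %.

61.2 %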